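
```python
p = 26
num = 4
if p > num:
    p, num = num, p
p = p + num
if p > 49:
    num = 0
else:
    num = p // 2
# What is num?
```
Trace:
  p=26
  p=26, num=4
  p=4, num=26
  p=30, num=26
  p=30, num=15

Final answer: 15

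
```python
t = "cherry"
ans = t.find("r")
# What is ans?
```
Trace:
  t='cherry'
  t='cherry', ans=3

Final answer: 3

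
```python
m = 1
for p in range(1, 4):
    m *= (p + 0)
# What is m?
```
Trace:
  m=1
  m=1, p=1
  m=2, p=2
  m=6, p=3

Final answer: 6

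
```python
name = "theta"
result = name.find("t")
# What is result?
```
Trace:
  name='theta'
  name='theta', result=0

Final answer: 0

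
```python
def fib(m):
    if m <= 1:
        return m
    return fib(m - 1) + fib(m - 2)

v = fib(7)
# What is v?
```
Call trace (a repeated sub-call is expanded the first time; later identical calls just restate its return value):
fib(m=7)
  fib(m=6)
    fib(m=5)
      fib(m=4)
        fib(m=3)
          fib(m=2)
            fib(m=1)
            -> return 1
            fib(m=0)
            -> return 0
          -> return 1
          fib(m=1)
          -> return 1
        -> return 2
        fib(m=2) -> return 1  (same call as traced above)
      -> return 3
      fib(m=3) -> return 2  (same call as traced above)
    -> return 5
    fib(m=4) -> return 3  (same call as traced above)
  -> return 8
  fib(m=5) -> return 5  (same call as traced above)
-> return 13

Final answer: 13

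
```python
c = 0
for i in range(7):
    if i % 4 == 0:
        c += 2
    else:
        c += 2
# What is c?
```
Trace:
  c=0
  c=2, i=0
  c=4, i=1
  c=6, i=2
  c=8, i=3
  c=10, i=4
  c=12, i=5
  c=14, i=6

Final answer: 14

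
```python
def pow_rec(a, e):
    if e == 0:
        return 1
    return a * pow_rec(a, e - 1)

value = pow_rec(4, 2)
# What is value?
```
Call trace:
pow_rec(a=4, e=2)
  pow_rec(a=4, e=1)
    pow_rec(a=4, e=0)
    -> return 1
  -> return 4
-> return 16

Final answer: 16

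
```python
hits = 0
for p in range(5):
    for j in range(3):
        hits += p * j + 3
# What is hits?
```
Trace:
  hits=0
  hits=3, p=0, j=0
  hits=6, p=0, j=1
  hits=9, p=0, j=2
  hits=12, p=1, j=0
  hits=16, p=1, j=1
  hits=21, p=1, j=2
  hits=24, p=2, j=0
  hits=29, p=2, j=1
  hits=36, p=2, j=2
  hits=39, p=3, j=0
  hits=45, p=3, j=1
  hits=54, p=3, j=2
  hits=57, p=4, j=0
  hits=64, p=4, j=1
  hits=75, p=4, j=2

Final answer: 75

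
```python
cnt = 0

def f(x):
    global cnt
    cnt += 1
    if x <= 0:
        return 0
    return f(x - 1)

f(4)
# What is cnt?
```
Call trace:
f(x=4)
  f(x=3)
    f(x=2)
      f(x=1)
        f(x=0)
        -> return 0
      -> return 0
    -> return 0
  -> return 0
-> return 0

cnt is incremented once per call. f is entered once for each x = 4, 3, 2, 1, 0 (the x <= 0 call returns without recursing), i.e. 4 + 1 calls.
cnt = 5

Final answer: 5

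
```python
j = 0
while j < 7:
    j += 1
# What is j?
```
Trace:
  j=0
  j=1
  j=2
  j=3
  j=4
  j=5
  j=6
  j=7

Final answer: 7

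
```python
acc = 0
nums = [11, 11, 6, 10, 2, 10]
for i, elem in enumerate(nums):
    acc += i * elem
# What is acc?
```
Trace:
  acc=0
  acc=0, i=0, elem=11
  acc=11, i=1, elem=11
  acc=23, i=2, elem=6
  acc=53, i=3, elem=10
  acc=61, i=4, elem=2
  acc=111, i=5, elem=10

Final answer: 111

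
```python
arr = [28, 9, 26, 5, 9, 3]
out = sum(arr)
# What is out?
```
Trace:
  arr=[28, 9, 26, 5, 9, 3]
  arr=[28, 9, 26, 5, 9, 3], out=80

Final answer: 80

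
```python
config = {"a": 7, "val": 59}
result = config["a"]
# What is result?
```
Trace:
  config={'a': 7, 'val': 59}
  config={'a': 7, 'val': 59}, result=7

Final answer: 7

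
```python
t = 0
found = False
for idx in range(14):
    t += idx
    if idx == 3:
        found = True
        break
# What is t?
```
Trace:
  t=0
  t=0, found=False
  t=0, found=False, idx=0
  t=1, found=False, idx=1
  t=3, found=False, idx=2
  t=6, found=True, idx=3

Final answer: 6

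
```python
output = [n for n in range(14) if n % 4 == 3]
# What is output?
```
Trace:
  n=0
  n=1
  n=2
  n=3
  n=4
  n=5
  n=6
  n=7
  n=8
  n=9
  n=10
  n=11
  n=12
  n=13
  output=[3, 7, 11]

Final answer: [3, 7, 11]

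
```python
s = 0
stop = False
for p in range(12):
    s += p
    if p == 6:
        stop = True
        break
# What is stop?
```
Trace:
  s=0
  s=0, stop=False
  s=0, stop=False, p=0
  s=1, stop=False, p=1
  s=3, stop=False, p=2
  s=6, stop=False, p=3
  s=10, stop=False, p=4
  s=15, stop=False, p=5
  s=21, stop=True, p=6

Final answer: True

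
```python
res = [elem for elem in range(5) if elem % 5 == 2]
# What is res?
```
Trace:
  elem=0
  elem=1
  elem=2
  elem=3
  elem=4
  res=[2]

Final answer: [2]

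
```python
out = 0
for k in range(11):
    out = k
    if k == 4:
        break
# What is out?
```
Trace:
  out=0
  out=0, k=0
  out=1, k=1
  out=2, k=2
  out=3, k=3
  out=4, k=4

Final answer: 4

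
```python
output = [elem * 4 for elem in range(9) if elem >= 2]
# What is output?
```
Trace:
  elem=0
  elem=1
  elem=2
  elem=3
  elem=4
  elem=5
  elem=6
  elem=7
  elem=8
  output=[8, 12, 16, 20, 24, 28, 32]

Final answer: [8, 12, 16, 20, 24, 28, 32]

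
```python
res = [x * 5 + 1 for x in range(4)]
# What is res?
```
Trace:
  x=0
  x=1
  x=2
  x=3
  res=[1, 6, 11, 16]

Final answer: [1, 6, 11, 16]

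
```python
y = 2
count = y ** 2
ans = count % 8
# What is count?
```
Trace:
  y=2
  y=2, count=4
  y=2, count=4, ans=4

Final answer: 4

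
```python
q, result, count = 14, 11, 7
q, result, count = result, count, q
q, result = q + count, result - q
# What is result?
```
Trace:
  q=14, result=11, count=7
  q=11, result=7, count=14
  q=25, result=-4, count=14

Final answer: -4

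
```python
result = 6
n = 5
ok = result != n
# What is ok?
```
Trace:
  result=6
  result=6, n=5
  result=6, n=5, ok=True

Final answer: True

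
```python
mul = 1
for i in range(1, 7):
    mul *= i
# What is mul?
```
Trace:
  mul=1
  mul=1, i=1
  mul=2, i=2
  mul=6, i=3
  mul=24, i=4
  mul=120, i=5
  mul=720, i=6

Final answer: 720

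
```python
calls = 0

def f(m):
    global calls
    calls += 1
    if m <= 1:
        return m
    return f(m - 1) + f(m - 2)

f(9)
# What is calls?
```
Call trace (a repeated sub-call is expanded the first time; later identical calls just restate its return value):
f(m=9)
  f(m=8)
    f(m=7)
      f(m=6)
        f(m=5)
          f(m=4)
            f(m=3)
              f(m=2)
                f(m=1)
                -> return 1
                f(m=0)
                -> return 0
              -> return 1
              f(m=1)
              -> return 1
            -> return 2
            f(m=2) -> return 1  (same call as traced above)
          -> return 3
          f(m=3) -> return 2  (same call as traced above)
        -> return 5
        f(m=4) -> return 3  (same call as traced above)
      -> return 8
      f(m=5) -> return 5  (same call as traced above)
    -> return 13
    f(m=6) -> return 8  (same call as traced above)
  -> return 21
  f(m=7) -> return 13  (same call as traced above)
-> return 34

calls is incremented once per call, so count the calls in each subtree. Let C(m) = number of calls made by f(m).
C(0) = C(1) = 1 (base case, no recursion); C(m) = 1 + C(m - 1) + C(m - 2) otherwise.
C(2) = 1 + C(1) + C(0) = 1 + 1 + 1 = 3
C(3) = 1 + C(2) + C(1) = 1 + 3 + 1 = 5
C(4) = 1 + C(3) + C(2) = 1 + 5 + 3 = 9
C(5) = 1 + C(4) + C(3) = 1 + 9 + 5 = 15
C(6) = 1 + C(5) + C(4) = 1 + 15 + 9 = 25
C(7) = 1 + C(6) + C(5) = 1 + 25 + 15 = 41
C(8) = 1 + C(7) + C(6) = 1 + 41 + 25 = 67
C(9) = 1 + C(8) + C(7) = 1 + 67 + 41 = 109
calls = C(9) = 109

Final answer: 109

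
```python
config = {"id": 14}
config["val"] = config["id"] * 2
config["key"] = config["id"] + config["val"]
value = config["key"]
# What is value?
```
Trace:
  config={'id': 14}
  config={'id': 14, 'val': 28}
  config={'id': 14, 'val': 28, 'key': 42}
  config={'id': 14, 'val': 28, 'key': 42}, value=42

Final answer: 42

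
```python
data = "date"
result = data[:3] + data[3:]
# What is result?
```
Trace:
  data='date'
  data='date', result='date'

Final answer: 'date'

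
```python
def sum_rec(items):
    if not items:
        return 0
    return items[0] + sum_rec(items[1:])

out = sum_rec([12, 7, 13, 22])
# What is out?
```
Call trace:
sum_rec(items=[12, 7, 13, 22])
  sum_rec(items=[7, 13, 22])
    sum_rec(items=[13, 22])
      sum_rec(items=[22])
        sum_rec(items=[])
        -> return 0
      -> return 22
    -> return 35
  -> return 42
-> return 54

Final answer: 54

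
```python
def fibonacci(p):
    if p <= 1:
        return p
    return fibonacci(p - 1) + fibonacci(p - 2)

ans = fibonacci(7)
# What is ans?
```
Call trace (a repeated sub-call is expanded the first time; later identical calls just restate its return value):
fibonacci(p=7)
  fibonacci(p=6)
    fibonacci(p=5)
      fibonacci(p=4)
        fibonacci(p=3)
          fibonacci(p=2)
            fibonacci(p=1)
            -> return 1
            fibonacci(p=0)
            -> return 0
          -> return 1
          fibonacci(p=1)
          -> return 1
        -> return 2
        fibonacci(p=2) -> return 1  (same call as traced above)
      -> return 3
      fibonacci(p=3) -> return 2  (same call as traced above)
    -> return 5
    fibonacci(p=4) -> return 3  (same call as traced above)
  -> return 8
  fibonacci(p=5) -> return 5  (same call as traced above)
-> return 13

Final answer: 13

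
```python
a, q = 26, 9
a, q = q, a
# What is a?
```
Trace:
  a=26, q=9
  a=9, q=26

Final answer: 9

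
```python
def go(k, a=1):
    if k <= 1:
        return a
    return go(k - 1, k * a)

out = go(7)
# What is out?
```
Call trace:
go(k=7, a=1)
  go(k=6, a=7)
    go(k=5, a=42)
      go(k=4, a=210)
        go(k=3, a=840)
          go(k=2, a=2520)
            go(k=1, a=5040)
            -> return 5040
          -> return 5040
        -> return 5040
      -> return 5040
    -> return 5040
  -> return 5040
-> return 5040

Final answer: 5040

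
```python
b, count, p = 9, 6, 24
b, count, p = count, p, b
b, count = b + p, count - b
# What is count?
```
Trace:
  b=9, count=6, p=24
  b=6, count=24, p=9
  b=15, count=18, p=9

Final answer: 18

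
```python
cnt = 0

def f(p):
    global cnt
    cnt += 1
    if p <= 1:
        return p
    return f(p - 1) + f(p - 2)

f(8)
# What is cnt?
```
Call trace (a repeated sub-call is expanded the first time; later identical calls just restate its return value):
f(p=8)
  f(p=7)
    f(p=6)
      f(p=5)
        f(p=4)
          f(p=3)
            f(p=2)
              f(p=1)
              -> return 1
              f(p=0)
              -> return 0
            -> return 1
            f(p=1)
            -> return 1
          -> return 2
          f(p=2) -> return 1  (same call as traced above)
        -> return 3
        f(p=3) -> return 2  (same call as traced above)
      -> return 5
      f(p=4) -> return 3  (same call as traced above)
    -> return 8
    f(p=5) -> return 5  (same call as traced above)
  -> return 13
  f(p=6) -> return 8  (same call as traced above)
-> return 21

cnt is incremented once per call, so count the calls in each subtree. Let C(p) = number of calls made by f(p).
C(0) = C(1) = 1 (base case, no recursion); C(p) = 1 + C(p - 1) + C(p - 2) otherwise.
C(2) = 1 + C(1) + C(0) = 1 + 1 + 1 = 3
C(3) = 1 + C(2) + C(1) = 1 + 3 + 1 = 5
C(4) = 1 + C(3) + C(2) = 1 + 5 + 3 = 9
C(5) = 1 + C(4) + C(3) = 1 + 9 + 5 = 15
C(6) = 1 + C(5) + C(4) = 1 + 15 + 9 = 25
C(7) = 1 + C(6) + C(5) = 1 + 25 + 15 = 41
C(8) = 1 + C(7) + C(6) = 1 + 41 + 25 = 67
cnt = C(8) = 67

Final answer: 67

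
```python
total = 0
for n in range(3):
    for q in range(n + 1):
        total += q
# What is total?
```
Trace:
  total=0
  total=0, n=0, q=0
  total=0, n=1, q=0
  total=1, n=1, q=1
  total=1, n=2, q=0
  total=2, n=2, q=1
  total=4, n=2, q=2

Final answer: 4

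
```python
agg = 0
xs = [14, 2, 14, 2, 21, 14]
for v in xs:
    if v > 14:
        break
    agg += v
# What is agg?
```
Trace:
  agg=0
  agg=14, v=14
  agg=16, v=2
  agg=30, v=14
  agg=32, v=2
  agg=32, v=21

Final answer: 32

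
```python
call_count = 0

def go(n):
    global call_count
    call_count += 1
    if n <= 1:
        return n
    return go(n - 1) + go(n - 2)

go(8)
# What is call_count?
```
Call trace (a repeated sub-call is expanded the first time; later identical calls just restate its return value):
go(n=8)
  go(n=7)
    go(n=6)
      go(n=5)
        go(n=4)
          go(n=3)
            go(n=2)
              go(n=1)
              -> return 1
              go(n=0)
              -> return 0
            -> return 1
            go(n=1)
            -> return 1
          -> return 2
          go(n=2) -> return 1  (same call as traced above)
        -> return 3
        go(n=3) -> return 2  (same call as traced above)
      -> return 5
      go(n=4) -> return 3  (same call as traced above)
    -> return 8
    go(n=5) -> return 5  (same call as traced above)
  -> return 13
  go(n=6) -> return 8  (same call as traced above)
-> return 21

call_count is incremented once per call, so count the calls in each subtree. Let C(n) = number of calls made by go(n).
C(0) = C(1) = 1 (base case, no recursion); C(n) = 1 + C(n - 1) + C(n - 2) otherwise.
C(2) = 1 + C(1) + C(0) = 1 + 1 + 1 = 3
C(3) = 1 + C(2) + C(1) = 1 + 3 + 1 = 5
C(4) = 1 + C(3) + C(2) = 1 + 5 + 3 = 9
C(5) = 1 + C(4) + C(3) = 1 + 9 + 5 = 15
C(6) = 1 + C(5) + C(4) = 1 + 15 + 9 = 25
C(7) = 1 + C(6) + C(5) = 1 + 25 + 15 = 41
C(8) = 1 + C(7) + C(6) = 1 + 41 + 25 = 67
call_count = C(8) = 67

Final answer: 67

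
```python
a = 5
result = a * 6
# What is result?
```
Trace:
  a=5
  a=5, result=30

Final answer: 30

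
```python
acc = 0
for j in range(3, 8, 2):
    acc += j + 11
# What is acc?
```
Trace:
  acc=0
  acc=14, j=3
  acc=30, j=5
  acc=48, j=7

Final answer: 48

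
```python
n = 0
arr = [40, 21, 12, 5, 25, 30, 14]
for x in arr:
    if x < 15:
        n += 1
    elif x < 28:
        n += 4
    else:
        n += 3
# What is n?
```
Trace:
  n=0
  n=3, x=40
  n=7, x=21
  n=8, x=12
  n=9, x=5
  n=13, x=25
  n=16, x=30
  n=17, x=14

Final answer: 17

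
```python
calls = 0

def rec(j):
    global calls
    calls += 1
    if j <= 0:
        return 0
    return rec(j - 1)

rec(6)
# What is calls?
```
Call trace:
rec(j=6)
  rec(j=5)
    rec(j=4)
      rec(j=3)
        rec(j=2)
          rec(j=1)
            rec(j=0)
            -> return 0
          -> return 0
        -> return 0
      -> return 0
    -> return 0
  -> return 0
-> return 0

calls is incremented once per call. rec is entered once for each j = 6, 5, 4, 3, 2, 1, 0 (the j <= 0 call returns without recursing), i.e. 6 + 1 calls.
calls = 7

Final answer: 7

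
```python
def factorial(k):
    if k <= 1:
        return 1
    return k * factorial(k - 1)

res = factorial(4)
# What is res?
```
Call trace:
factorial(k=4)
  factorial(k=3)
    factorial(k=2)
      factorial(k=1)
      -> return 1
    -> return 2
  -> return 6
-> return 24

Final answer: 24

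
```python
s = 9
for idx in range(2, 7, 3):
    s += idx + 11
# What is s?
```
Trace:
  s=9
  s=22, idx=2
  s=38, idx=5

Final answer: 38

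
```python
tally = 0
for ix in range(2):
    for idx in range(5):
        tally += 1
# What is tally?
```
Trace:
  tally=0
  tally=1, ix=0, idx=0
  tally=2, ix=0, idx=1
  tally=3, ix=0, idx=2
  tally=4, ix=0, idx=3
  tally=5, ix=0, idx=4
  tally=6, ix=1, idx=0
  tally=7, ix=1, idx=1
  tally=8, ix=1, idx=2
  tally=9, ix=1, idx=3
  tally=10, ix=1, idx=4

Final answer: 10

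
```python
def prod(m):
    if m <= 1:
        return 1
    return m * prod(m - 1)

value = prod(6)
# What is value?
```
Call trace:
prod(m=6)
  prod(m=5)
    prod(m=4)
      prod(m=3)
        prod(m=2)
          prod(m=1)
          -> return 1
        -> return 2
      -> return 6
    -> return 24
  -> return 120
-> return 720

Final answer: 720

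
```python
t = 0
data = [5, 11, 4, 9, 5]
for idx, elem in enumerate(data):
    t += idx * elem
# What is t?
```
Trace:
  t=0
  t=0, idx=0, elem=5
  t=11, idx=1, elem=11
  t=19, idx=2, elem=4
  t=46, idx=3, elem=9
  t=66, idx=4, elem=5

Final answer: 66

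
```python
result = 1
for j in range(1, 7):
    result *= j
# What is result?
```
Trace:
  result=1
  result=1, j=1
  result=2, j=2
  result=6, j=3
  result=24, j=4
  result=120, j=5
  result=720, j=6

Final answer: 720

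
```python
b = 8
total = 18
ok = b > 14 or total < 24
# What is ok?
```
Trace:
  b=8
  b=8, total=18
  b=8, total=18, ok=True

Final answer: True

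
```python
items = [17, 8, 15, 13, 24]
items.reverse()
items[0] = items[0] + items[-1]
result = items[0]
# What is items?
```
Trace:
  items=[17, 8, 15, 13, 24]
  items=[24, 13, 15, 8, 17]
  items=[41, 13, 15, 8, 17]
  items=[41, 13, 15, 8, 17], result=41

Final answer: [41, 13, 15, 8, 17]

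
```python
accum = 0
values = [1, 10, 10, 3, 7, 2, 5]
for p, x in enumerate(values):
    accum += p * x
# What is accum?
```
Trace:
  accum=0
  accum=0, p=0, x=1
  accum=10, p=1, x=10
  accum=30, p=2, x=10
  accum=39, p=3, x=3
  accum=67, p=4, x=7
  accum=77, p=5, x=2
  accum=107, p=6, x=5

Final answer: 107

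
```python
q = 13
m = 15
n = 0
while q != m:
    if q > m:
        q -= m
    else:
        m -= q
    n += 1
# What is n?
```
Trace:
  q=13
  q=13, m=15
  q=13, m=15, n=0
  q=13, m=2, n=1
  q=11, m=2, n=2
  q=9, m=2, n=3
  q=7, m=2, n=4
  q=5, m=2, n=5
  q=3, m=2, n=6
  q=1, m=2, n=7
  q=1, m=1, n=8

Final answer: 8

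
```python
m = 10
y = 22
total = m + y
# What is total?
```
Trace:
  m=10
  m=10, y=22
  m=10, y=22, total=32

Final answer: 32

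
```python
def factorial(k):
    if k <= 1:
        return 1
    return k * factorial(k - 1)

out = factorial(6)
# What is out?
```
Call trace:
factorial(k=6)
  factorial(k=5)
    factorial(k=4)
      factorial(k=3)
        factorial(k=2)
          factorial(k=1)
          -> return 1
        -> return 2
      -> return 6
    -> return 24
  -> return 120
-> return 720

Final answer: 720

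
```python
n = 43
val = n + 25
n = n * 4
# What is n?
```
Trace:
  n=43
  n=43, val=68
  n=172, val=68

Final answer: 172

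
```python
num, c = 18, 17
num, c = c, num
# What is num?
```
Trace:
  num=18, c=17
  num=17, c=18

Final answer: 17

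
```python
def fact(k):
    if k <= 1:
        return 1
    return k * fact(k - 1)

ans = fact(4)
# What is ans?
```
Call trace:
fact(k=4)
  fact(k=3)
    fact(k=2)
      fact(k=1)
      -> return 1
    -> return 2
  -> return 6
-> return 24

Final answer: 24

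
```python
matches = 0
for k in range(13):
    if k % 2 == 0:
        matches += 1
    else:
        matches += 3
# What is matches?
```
Trace:
  matches=0
  matches=1, k=0
  matches=4, k=1
  matches=5, k=2
  matches=8, k=3
  matches=9, k=4
  matches=12, k=5
  matches=13, k=6
  matches=16, k=7
  matches=17, k=8
  matches=20, k=9
  matches=21, k=10
  matches=24, k=11
  matches=25, k=12

Final answer: 25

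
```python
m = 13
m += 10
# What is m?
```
Trace:
  m=13
  m=23

Final answer: 23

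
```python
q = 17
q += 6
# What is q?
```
Trace:
  q=17
  q=23

Final answer: 23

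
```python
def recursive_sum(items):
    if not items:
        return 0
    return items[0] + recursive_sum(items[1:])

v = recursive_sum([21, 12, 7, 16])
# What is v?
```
Call trace:
recursive_sum(items=[21, 12, 7, 16])
  recursive_sum(items=[12, 7, 16])
    recursive_sum(items=[7, 16])
      recursive_sum(items=[16])
        recursive_sum(items=[])
        -> return 0
      -> return 16
    -> return 23
  -> return 35
-> return 56

Final answer: 56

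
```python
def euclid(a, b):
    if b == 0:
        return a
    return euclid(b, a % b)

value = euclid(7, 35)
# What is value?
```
Call trace:
euclid(a=7, b=35)
  euclid(a=35, b=7)
    euclid(a=7, b=0)
    -> return 7
  -> return 7
-> return 7

Final answer: 7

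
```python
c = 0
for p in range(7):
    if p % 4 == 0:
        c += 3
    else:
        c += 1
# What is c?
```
Trace:
  c=0
  c=3, p=0
  c=4, p=1
  c=5, p=2
  c=6, p=3
  c=9, p=4
  c=10, p=5
  c=11, p=6

Final answer: 11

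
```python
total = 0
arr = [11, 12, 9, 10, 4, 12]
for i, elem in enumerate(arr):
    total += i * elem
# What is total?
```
Trace:
  total=0
  total=0, i=0, elem=11
  total=12, i=1, elem=12
  total=30, i=2, elem=9
  total=60, i=3, elem=10
  total=76, i=4, elem=4
  total=136, i=5, elem=12

Final answer: 136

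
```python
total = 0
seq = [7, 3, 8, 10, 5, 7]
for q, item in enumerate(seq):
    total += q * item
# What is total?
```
Trace:
  total=0
  total=0, q=0, item=7
  total=3, q=1, item=3
  total=19, q=2, item=8
  total=49, q=3, item=10
  total=69, q=4, item=5
  total=104, q=5, item=7

Final answer: 104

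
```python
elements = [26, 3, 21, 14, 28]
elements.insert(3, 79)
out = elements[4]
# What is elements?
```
Trace:
  elements=[26, 3, 21, 14, 28]
  elements=[26, 3, 21, 79, 14, 28]
  elements=[26, 3, 21, 79, 14, 28], out=14

Final answer: [26, 3, 21, 79, 14, 28]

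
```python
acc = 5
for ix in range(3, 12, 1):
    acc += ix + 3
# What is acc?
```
Trace:
  acc=5
  acc=11, ix=3
  acc=18, ix=4
  acc=26, ix=5
  acc=35, ix=6
  acc=45, ix=7
  acc=56, ix=8
  acc=68, ix=9
  acc=81, ix=10
  acc=95, ix=11

Final answer: 95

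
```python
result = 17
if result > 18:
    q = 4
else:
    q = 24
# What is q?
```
Trace:
  result=17
  result=17, q=24

Final answer: 24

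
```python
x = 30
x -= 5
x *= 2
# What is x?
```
Trace:
  x=30
  x=25
  x=50

Final answer: 50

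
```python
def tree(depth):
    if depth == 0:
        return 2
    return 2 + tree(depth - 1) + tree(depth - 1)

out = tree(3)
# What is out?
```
Call trace (a repeated sub-call is expanded the first time; later identical calls just restate its return value):
tree(depth=3)
  tree(depth=2)
    tree(depth=1)
      tree(depth=0)
      -> return 2
      tree(depth=0)
      -> return 2
    -> return 6
    tree(depth=1) -> return 6  (same call as traced above)
  -> return 14
  tree(depth=2) -> return 14  (same call as traced above)
-> return 30

Final answer: 30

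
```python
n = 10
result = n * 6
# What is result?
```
Trace:
  n=10
  n=10, result=60

Final answer: 60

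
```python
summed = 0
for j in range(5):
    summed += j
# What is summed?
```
Trace:
  summed=0
  summed=0, j=0
  summed=1, j=1
  summed=3, j=2
  summed=6, j=3
  summed=10, j=4

Final answer: 10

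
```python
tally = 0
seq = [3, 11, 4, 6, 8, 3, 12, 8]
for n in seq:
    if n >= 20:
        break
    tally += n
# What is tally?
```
Trace:
  tally=0
  tally=3, n=3
  tally=14, n=11
  tally=18, n=4
  tally=24, n=6
  tally=32, n=8
  tally=35, n=3
  tally=47, n=12
  tally=55, n=8

Final answer: 55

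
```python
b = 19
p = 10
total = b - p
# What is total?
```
Trace:
  b=19
  b=19, p=10
  b=19, p=10, total=9

Final answer: 9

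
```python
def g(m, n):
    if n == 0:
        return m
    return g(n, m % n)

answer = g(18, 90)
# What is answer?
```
Call trace:
g(m=18, n=90)
  g(m=90, n=18)
    g(m=18, n=0)
    -> return 18
  -> return 18
-> return 18

Final answer: 18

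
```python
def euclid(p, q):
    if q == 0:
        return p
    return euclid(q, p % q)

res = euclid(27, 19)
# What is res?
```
Call trace:
euclid(p=27, q=19)
  euclid(p=19, q=8)
    euclid(p=8, q=3)
      euclid(p=3, q=2)
        euclid(p=2, q=1)
          euclid(p=1, q=0)
          -> return 1
        -> return 1
      -> return 1
    -> return 1
  -> return 1
-> return 1

Final answer: 1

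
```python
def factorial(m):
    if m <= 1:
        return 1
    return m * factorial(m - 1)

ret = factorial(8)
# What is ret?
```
Call trace:
factorial(m=8)
  factorial(m=7)
    factorial(m=6)
      factorial(m=5)
        factorial(m=4)
          factorial(m=3)
            factorial(m=2)
              factorial(m=1)
              -> return 1
            -> return 2
          -> return 6
        -> return 24
      -> return 120
    -> return 720
  -> return 5040
-> return 40320

Final answer: 40320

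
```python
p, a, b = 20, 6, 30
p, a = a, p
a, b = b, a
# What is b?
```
Trace:
  p=20, a=6, b=30
  p=6, a=20, b=30
  p=6, a=30, b=20

Final answer: 20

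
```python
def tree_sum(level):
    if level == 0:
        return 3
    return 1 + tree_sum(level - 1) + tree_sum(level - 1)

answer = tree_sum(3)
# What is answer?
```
Call trace (a repeated sub-call is expanded the first time; later identical calls just restate its return value):
tree_sum(level=3)
  tree_sum(level=2)
    tree_sum(level=1)
      tree_sum(level=0)
      -> return 3
      tree_sum(level=0)
      -> return 3
    -> return 7
    tree_sum(level=1) -> return 7  (same call as traced above)
  -> return 15
  tree_sum(level=2) -> return 15  (same call as traced above)
-> return 31

Final answer: 31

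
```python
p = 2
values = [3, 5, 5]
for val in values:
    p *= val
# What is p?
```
Trace:
  p=2
  p=6, val=3
  p=30, val=5
  p=150, val=5

Final answer: 150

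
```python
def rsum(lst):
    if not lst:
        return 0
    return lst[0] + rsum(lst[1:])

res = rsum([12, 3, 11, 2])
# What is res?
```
Call trace:
rsum(lst=[12, 3, 11, 2])
  rsum(lst=[3, 11, 2])
    rsum(lst=[11, 2])
      rsum(lst=[2])
        rsum(lst=[])
        -> return 0
      -> return 2
    -> return 13
  -> return 16
-> return 28

Final answer: 28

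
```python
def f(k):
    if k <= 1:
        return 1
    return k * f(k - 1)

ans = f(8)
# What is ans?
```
Call trace:
f(k=8)
  f(k=7)
    f(k=6)
      f(k=5)
        f(k=4)
          f(k=3)
            f(k=2)
              f(k=1)
              -> return 1
            -> return 2
          -> return 6
        -> return 24
      -> return 120
    -> return 720
  -> return 5040
-> return 40320

Final answer: 40320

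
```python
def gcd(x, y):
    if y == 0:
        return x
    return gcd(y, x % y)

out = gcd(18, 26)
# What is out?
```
Call trace:
gcd(x=18, y=26)
  gcd(x=26, y=18)
    gcd(x=18, y=8)
      gcd(x=8, y=2)
        gcd(x=2, y=0)
        -> return 2
      -> return 2
    -> return 2
  -> return 2
-> return 2

Final answer: 2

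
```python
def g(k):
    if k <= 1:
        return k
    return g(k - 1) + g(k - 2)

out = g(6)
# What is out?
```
Call trace (a repeated sub-call is expanded the first time; later identical calls just restate its return value):
g(k=6)
  g(k=5)
    g(k=4)
      g(k=3)
        g(k=2)
          g(k=1)
          -> return 1
          g(k=0)
          -> return 0
        -> return 1
        g(k=1)
        -> return 1
      -> return 2
      g(k=2) -> return 1  (same call as traced above)
    -> return 3
    g(k=3) -> return 2  (same call as traced above)
  -> return 5
  g(k=4) -> return 3  (same call as traced above)
-> return 8

Final answer: 8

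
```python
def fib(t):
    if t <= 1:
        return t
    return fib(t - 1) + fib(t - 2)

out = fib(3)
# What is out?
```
Call trace:
fib(t=3)
  fib(t=2)
    fib(t=1)
    -> return 1
    fib(t=0)
    -> return 0
  -> return 1
  fib(t=1)
  -> return 1
-> return 2

Final answer: 2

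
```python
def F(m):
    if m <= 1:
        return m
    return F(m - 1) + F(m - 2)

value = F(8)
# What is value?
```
Call trace (a repeated sub-call is expanded the first time; later identical calls just restate its return value):
F(m=8)
  F(m=7)
    F(m=6)
      F(m=5)
        F(m=4)
          F(m=3)
            F(m=2)
              F(m=1)
              -> return 1
              F(m=0)
              -> return 0
            -> return 1
            F(m=1)
            -> return 1
          -> return 2
          F(m=2) -> return 1  (same call as traced above)
        -> return 3
        F(m=3) -> return 2  (same call as traced above)
      -> return 5
      F(m=4) -> return 3  (same call as traced above)
    -> return 8
    F(m=5) -> return 5  (same call as traced above)
  -> return 13
  F(m=6) -> return 8  (same call as traced above)
-> return 21

Final answer: 21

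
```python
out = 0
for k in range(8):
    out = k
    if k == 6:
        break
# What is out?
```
Trace:
  out=0
  out=0, k=0
  out=1, k=1
  out=2, k=2
  out=3, k=3
  out=4, k=4
  out=5, k=5
  out=6, k=6

Final answer: 6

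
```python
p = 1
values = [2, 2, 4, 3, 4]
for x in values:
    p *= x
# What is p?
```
Trace:
  p=1
  p=2, x=2
  p=4, x=2
  p=16, x=4
  p=48, x=3
  p=192, x=4

Final answer: 192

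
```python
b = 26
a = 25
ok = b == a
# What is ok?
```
Trace:
  b=26
  b=26, a=25
  b=26, a=25, ok=False

Final answer: False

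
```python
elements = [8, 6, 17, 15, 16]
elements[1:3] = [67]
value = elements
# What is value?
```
Trace:
  elements=[8, 6, 17, 15, 16]
  elements=[8, 67, 15, 16]
  elements=[8, 67, 15, 16], value=[8, 67, 15, 16]

Final answer: [8, 67, 15, 16]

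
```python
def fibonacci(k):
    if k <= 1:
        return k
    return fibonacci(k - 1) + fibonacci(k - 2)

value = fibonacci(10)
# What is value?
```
Call trace (a repeated sub-call is expanded the first time; later identical calls just restate its return value):
fibonacci(k=10)
  fibonacci(k=9)
    fibonacci(k=8)
      fibonacci(k=7)
        fibonacci(k=6)
          fibonacci(k=5)
            fibonacci(k=4)
              fibonacci(k=3)
                fibonacci(k=2)
                  fibonacci(k=1)
                  -> return 1
                  fibonacci(k=0)
                  -> return 0
                -> return 1
                fibonacci(k=1)
                -> return 1
              -> return 2
              fibonacci(k=2) -> return 1  (same call as traced above)
            -> return 3
            fibonacci(k=3) -> return 2  (same call as traced above)
          -> return 5
          fibonacci(k=4) -> return 3  (same call as traced above)
        -> return 8
        fibonacci(k=5) -> return 5  (same call as traced above)
      -> return 13
      fibonacci(k=6) -> return 8  (same call as traced above)
    -> return 21
    fibonacci(k=7) -> return 13  (same call as traced above)
  -> return 34
  fibonacci(k=8) -> return 21  (same call as traced above)
-> return 55

Final answer: 55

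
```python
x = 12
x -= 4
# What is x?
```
Trace:
  x=12
  x=8

Final answer: 8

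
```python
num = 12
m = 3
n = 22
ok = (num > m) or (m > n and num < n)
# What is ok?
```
Trace:
  num=12
  num=12, m=3
  num=12, m=3, n=22
  num=12, m=3, n=22, ok=True

Final answer: True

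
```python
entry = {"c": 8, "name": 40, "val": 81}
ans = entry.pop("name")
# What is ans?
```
Trace:
  entry={'c': 8, 'name': 40, 'val': 81}
  entry={'c': 8, 'val': 81}, ans=40

Final answer: 40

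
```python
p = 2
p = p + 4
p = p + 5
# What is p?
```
Trace:
  p=2
  p=6
  p=11

Final answer: 11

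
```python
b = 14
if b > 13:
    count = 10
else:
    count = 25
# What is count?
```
Trace:
  b=14
  b=14, count=10

Final answer: 10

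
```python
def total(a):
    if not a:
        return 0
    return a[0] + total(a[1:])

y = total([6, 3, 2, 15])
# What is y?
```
Call trace:
total(a=[6, 3, 2, 15])
  total(a=[3, 2, 15])
    total(a=[2, 15])
      total(a=[15])
        total(a=[])
        -> return 0
      -> return 15
    -> return 17
  -> return 20
-> return 26

Final answer: 26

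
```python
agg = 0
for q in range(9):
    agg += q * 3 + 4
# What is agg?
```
Trace:
  agg=0
  agg=4, q=0
  agg=11, q=1
  agg=21, q=2
  agg=34, q=3
  agg=50, q=4
  agg=69, q=5
  agg=91, q=6
  agg=116, q=7
  agg=144, q=8

Final answer: 144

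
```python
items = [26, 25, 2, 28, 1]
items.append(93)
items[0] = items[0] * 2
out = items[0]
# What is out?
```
Trace:
  items=[26, 25, 2, 28, 1]
  items=[26, 25, 2, 28, 1, 93]
  items=[52, 25, 2, 28, 1, 93]
  items=[52, 25, 2, 28, 1, 93], out=52

Final answer: 52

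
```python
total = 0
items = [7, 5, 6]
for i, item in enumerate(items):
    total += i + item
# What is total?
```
Trace:
  total=0
  total=7, i=0, item=7
  total=13, i=1, item=5
  total=21, i=2, item=6

Final answer: 21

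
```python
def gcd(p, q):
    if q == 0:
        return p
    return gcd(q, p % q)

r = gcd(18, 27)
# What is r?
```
Call trace:
gcd(p=18, q=27)
  gcd(p=27, q=18)
    gcd(p=18, q=9)
      gcd(p=9, q=0)
      -> return 9
    -> return 9
  -> return 9
-> return 9

Final answer: 9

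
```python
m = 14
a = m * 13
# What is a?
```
Trace:
  m=14
  m=14, a=182

Final answer: 182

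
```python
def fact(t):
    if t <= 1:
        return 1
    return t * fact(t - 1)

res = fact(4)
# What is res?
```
Call trace:
fact(t=4)
  fact(t=3)
    fact(t=2)
      fact(t=1)
      -> return 1
    -> return 2
  -> return 6
-> return 24

Final answer: 24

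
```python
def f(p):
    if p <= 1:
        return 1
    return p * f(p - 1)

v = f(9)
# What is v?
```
Call trace:
f(p=9)
  f(p=8)
    f(p=7)
      f(p=6)
        f(p=5)
          f(p=4)
            f(p=3)
              f(p=2)
                f(p=1)
                -> return 1
              -> return 2
            -> return 6
          -> return 24
        -> return 120
      -> return 720
    -> return 5040
  -> return 40320
-> return 362880

Final answer: 362880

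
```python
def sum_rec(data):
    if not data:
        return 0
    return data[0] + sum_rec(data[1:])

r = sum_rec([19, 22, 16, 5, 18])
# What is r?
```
Call trace:
sum_rec(data=[19, 22, 16, 5, 18])
  sum_rec(data=[22, 16, 5, 18])
    sum_rec(data=[16, 5, 18])
      sum_rec(data=[5, 18])
        sum_rec(data=[18])
          sum_rec(data=[])
          -> return 0
        -> return 18
      -> return 23
    -> return 39
  -> return 61
-> return 80

Final answer: 80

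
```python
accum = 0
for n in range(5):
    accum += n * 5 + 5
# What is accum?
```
Trace:
  accum=0
  accum=5, n=0
  accum=15, n=1
  accum=30, n=2
  accum=50, n=3
  accum=75, n=4

Final answer: 75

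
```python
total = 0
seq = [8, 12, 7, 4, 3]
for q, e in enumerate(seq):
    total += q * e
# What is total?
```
Trace:
  total=0
  total=0, q=0, e=8
  total=12, q=1, e=12
  total=26, q=2, e=7
  total=38, q=3, e=4
  total=50, q=4, e=3

Final answer: 50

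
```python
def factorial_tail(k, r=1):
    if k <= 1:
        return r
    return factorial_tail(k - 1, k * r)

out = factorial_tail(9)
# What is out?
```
Call trace:
factorial_tail(k=9, r=1)
  factorial_tail(k=8, r=9)
    factorial_tail(k=7, r=72)
      factorial_tail(k=6, r=504)
        factorial_tail(k=5, r=3024)
          factorial_tail(k=4, r=15120)
            factorial_tail(k=3, r=60480)
              factorial_tail(k=2, r=181440)
                factorial_tail(k=1, r=362880)
                -> return 362880
              -> return 362880
            -> return 362880
          -> return 362880
        -> return 362880
      -> return 362880
    -> return 362880
  -> return 362880
-> return 362880

Final answer: 362880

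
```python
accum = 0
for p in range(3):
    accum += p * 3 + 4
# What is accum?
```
Trace:
  accum=0
  accum=4, p=0
  accum=11, p=1
  accum=21, p=2

Final answer: 21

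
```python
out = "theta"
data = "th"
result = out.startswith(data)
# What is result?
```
Trace:
  out='theta'
  out='theta', data='th'
  out='theta', data='th', result=True

Final answer: True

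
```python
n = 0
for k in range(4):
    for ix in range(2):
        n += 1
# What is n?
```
Trace:
  n=0
  n=1, k=0, ix=0
  n=2, k=0, ix=1
  n=3, k=1, ix=0
  n=4, k=1, ix=1
  n=5, k=2, ix=0
  n=6, k=2, ix=1
  n=7, k=3, ix=0
  n=8, k=3, ix=1

Final answer: 8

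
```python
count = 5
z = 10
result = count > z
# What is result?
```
Trace:
  count=5
  count=5, z=10
  count=5, z=10, result=False

Final answer: False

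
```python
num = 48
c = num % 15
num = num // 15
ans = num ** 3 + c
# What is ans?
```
Trace:
  num=48
  num=48, c=3
  num=3, c=3
  num=3, c=3, ans=30

Final answer: 30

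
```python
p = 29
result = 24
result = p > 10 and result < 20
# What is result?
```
Trace:
  p=29
  p=29, result=24
  p=29, result=False

Final answer: False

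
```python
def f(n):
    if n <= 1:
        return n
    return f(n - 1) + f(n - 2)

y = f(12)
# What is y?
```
Call trace (a repeated sub-call is expanded the first time; later identical calls just restate its return value):
f(n=12)
  f(n=11)
    f(n=10)
      f(n=9)
        f(n=8)
          f(n=7)
            f(n=6)
              f(n=5)
                f(n=4)
                  f(n=3)
                    f(n=2)
                      f(n=1)
                      -> return 1
                      f(n=0)
                      -> return 0
                    -> return 1
                    f(n=1)
                    -> return 1
                  -> return 2
                  f(n=2) -> return 1  (same call as traced above)
                -> return 3
                f(n=3) -> return 2  (same call as traced above)
              -> return 5
              f(n=4) -> return 3  (same call as traced above)
            -> return 8
            f(n=5) -> return 5  (same call as traced above)
          -> return 13
          f(n=6) -> return 8  (same call as traced above)
        -> return 21
        f(n=7) -> return 13  (same call as traced above)
      -> return 34
      f(n=8) -> return 21  (same call as traced above)
    -> return 55
    f(n=9) -> return 34  (same call as traced above)
  -> return 89
  f(n=10) -> return 55  (same call as traced above)
-> return 144

Final answer: 144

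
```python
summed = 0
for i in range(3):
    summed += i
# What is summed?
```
Trace:
  summed=0
  summed=0, i=0
  summed=1, i=1
  summed=3, i=2

Final answer: 3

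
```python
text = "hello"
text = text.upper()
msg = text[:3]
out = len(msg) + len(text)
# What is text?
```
Trace:
  text='hello'
  text='HELLO'
  text='HELLO', msg='HEL'
  text='HELLO', msg='HEL', out=8

Final answer: 'HELLO'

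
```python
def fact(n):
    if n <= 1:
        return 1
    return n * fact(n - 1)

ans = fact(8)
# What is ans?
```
Call trace:
fact(n=8)
  fact(n=7)
    fact(n=6)
      fact(n=5)
        fact(n=4)
          fact(n=3)
            fact(n=2)
              fact(n=1)
              -> return 1
            -> return 2
          -> return 6
        -> return 24
      -> return 120
    -> return 720
  -> return 5040
-> return 40320

Final answer: 40320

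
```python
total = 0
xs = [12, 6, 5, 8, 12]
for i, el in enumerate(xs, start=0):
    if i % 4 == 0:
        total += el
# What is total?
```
Trace:
  total=0
  total=12, i=0, el=12
  total=12, i=1, el=6
  total=12, i=2, el=5
  total=12, i=3, el=8
  total=24, i=4, el=12

Final answer: 24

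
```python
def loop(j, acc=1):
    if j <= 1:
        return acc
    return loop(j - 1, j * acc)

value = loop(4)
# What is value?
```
Call trace:
loop(j=4, acc=1)
  loop(j=3, acc=4)
    loop(j=2, acc=12)
      loop(j=1, acc=24)
      -> return 24
    -> return 24
  -> return 24
-> return 24

Final answer: 24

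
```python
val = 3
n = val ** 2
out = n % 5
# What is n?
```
Trace:
  val=3
  val=3, n=9
  val=3, n=9, out=4

Final answer: 9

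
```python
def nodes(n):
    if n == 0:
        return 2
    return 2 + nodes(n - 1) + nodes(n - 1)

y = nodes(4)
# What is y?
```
Call trace (a repeated sub-call is expanded the first time; later identical calls just restate its return value):
nodes(n=4)
  nodes(n=3)
    nodes(n=2)
      nodes(n=1)
        nodes(n=0)
        -> return 2
        nodes(n=0)
        -> return 2
      -> return 6
      nodes(n=1) -> return 6  (same call as traced above)
    -> return 14
    nodes(n=2) -> return 14  (same call as traced above)
  -> return 30
  nodes(n=3) -> return 30  (same call as traced above)
-> return 62

Final answer: 62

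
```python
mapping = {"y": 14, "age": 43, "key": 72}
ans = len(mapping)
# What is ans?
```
Trace:
  mapping={'y': 14, 'age': 43, 'key': 72}
  mapping={'y': 14, 'age': 43, 'key': 72}, ans=3

Final answer: 3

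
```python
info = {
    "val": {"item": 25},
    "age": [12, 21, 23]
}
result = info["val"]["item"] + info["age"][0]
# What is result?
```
Trace:
  info={'val': {'item': 25}, 'age': [12, 21, 23]}
  info={'val': {'item': 25}, 'age': [12, 21, 23]}, result=37

Final answer: 37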